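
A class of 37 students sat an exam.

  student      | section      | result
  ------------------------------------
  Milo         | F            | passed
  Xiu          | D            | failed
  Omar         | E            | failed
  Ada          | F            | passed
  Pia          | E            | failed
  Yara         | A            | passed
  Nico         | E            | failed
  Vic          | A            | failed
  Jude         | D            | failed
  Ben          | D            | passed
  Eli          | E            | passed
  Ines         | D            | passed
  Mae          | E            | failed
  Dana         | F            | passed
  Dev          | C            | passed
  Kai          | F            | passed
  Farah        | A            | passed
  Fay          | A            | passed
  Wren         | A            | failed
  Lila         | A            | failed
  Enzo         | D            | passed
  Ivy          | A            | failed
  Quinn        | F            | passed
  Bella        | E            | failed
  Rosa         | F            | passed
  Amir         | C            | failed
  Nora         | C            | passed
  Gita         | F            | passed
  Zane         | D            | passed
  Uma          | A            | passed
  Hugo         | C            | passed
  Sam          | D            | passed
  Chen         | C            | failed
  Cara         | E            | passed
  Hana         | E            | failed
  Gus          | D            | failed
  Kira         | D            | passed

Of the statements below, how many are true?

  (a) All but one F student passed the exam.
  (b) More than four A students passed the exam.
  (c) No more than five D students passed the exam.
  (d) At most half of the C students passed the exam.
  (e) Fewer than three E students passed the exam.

1

(a) F: |A| = 7, |A ∩ B| = 7; needs |A ∖ B| = 1 — false.
(b) A: |A| = 8, |A ∩ B| = 4; needs |A ∩ B| > 4 — false.
(c) D: |A| = 9, |A ∩ B| = 6; needs |A ∩ B| ≤ 5 — false.
(d) C: |A| = 5, |A ∩ B| = 3; needs |A ∩ B| ≤ |A ∖ B| — false.
(e) E: |A| = 8, |A ∩ B| = 2; needs |A ∩ B| < 3 — true.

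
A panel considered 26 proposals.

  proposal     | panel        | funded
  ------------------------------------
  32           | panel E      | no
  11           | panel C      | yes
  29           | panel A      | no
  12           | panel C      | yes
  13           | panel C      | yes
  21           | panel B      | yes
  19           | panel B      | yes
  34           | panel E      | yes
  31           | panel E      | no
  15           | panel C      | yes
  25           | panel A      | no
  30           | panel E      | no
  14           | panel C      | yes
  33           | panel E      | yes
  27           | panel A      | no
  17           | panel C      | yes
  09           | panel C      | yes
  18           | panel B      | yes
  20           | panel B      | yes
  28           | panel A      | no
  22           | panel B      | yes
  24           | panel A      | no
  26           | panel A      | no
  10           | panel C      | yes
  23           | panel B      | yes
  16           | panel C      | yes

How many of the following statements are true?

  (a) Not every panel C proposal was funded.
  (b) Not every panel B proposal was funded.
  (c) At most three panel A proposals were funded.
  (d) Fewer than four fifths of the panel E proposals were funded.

(a) panel C: |A| = 9, |A ∩ B| = 9; needs A ⊄ B (|A ∖ B| ≥ 1) — false.
(b) panel B: |A| = 6, |A ∩ B| = 6; needs A ⊄ B (|A ∖ B| ≥ 1) — false.
(c) panel A: |A| = 6, |A ∩ B| = 0; needs |A ∩ B| ≤ 3 — true.
(d) panel E: |A| = 5, |A ∩ B| = 2; needs |A ∩ B| / |A| < 4/5 — true.

2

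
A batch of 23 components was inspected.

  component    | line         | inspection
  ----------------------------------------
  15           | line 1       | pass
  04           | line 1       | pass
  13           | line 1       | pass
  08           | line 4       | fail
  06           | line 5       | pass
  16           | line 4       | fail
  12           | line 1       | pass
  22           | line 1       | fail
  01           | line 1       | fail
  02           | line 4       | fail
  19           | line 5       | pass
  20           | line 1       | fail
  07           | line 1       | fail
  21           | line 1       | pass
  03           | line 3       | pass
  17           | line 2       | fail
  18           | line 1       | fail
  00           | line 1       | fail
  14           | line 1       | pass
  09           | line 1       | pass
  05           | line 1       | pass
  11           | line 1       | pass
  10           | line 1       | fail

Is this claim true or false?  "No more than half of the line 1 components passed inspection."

Truth condition: |A ∩ B| ≤ |A ∖ B|.
|A| = 16, |A ∩ B| = 9, |A ∖ B| = 7.
9 > 7, so the statement is false.

False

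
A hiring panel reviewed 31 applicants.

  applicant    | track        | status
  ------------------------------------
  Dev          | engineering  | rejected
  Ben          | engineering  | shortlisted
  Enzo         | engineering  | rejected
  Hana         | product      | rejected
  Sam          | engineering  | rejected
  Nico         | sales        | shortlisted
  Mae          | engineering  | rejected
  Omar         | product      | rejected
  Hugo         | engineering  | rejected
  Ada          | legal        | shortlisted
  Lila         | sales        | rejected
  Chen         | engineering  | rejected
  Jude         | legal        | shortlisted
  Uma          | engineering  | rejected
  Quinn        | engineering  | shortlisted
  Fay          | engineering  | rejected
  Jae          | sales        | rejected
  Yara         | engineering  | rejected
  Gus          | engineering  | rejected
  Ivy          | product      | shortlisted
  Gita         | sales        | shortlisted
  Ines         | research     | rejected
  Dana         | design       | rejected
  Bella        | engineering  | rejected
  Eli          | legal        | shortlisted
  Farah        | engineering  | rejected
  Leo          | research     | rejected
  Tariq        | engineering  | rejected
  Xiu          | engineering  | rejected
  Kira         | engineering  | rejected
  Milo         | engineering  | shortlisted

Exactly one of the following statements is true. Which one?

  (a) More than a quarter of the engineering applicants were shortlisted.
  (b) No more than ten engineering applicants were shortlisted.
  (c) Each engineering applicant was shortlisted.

(b)

|A| = 18, |A ∩ B| = 3, |A ∖ B| = 15.
(a) requires |A ∩ B| / |A| > 1/4: false.
(b) requires |A ∩ B| ≤ 10: true.
(c) requires A ⊆ B, i.e. every element of A is in B (|A ∖ B| = 0): false.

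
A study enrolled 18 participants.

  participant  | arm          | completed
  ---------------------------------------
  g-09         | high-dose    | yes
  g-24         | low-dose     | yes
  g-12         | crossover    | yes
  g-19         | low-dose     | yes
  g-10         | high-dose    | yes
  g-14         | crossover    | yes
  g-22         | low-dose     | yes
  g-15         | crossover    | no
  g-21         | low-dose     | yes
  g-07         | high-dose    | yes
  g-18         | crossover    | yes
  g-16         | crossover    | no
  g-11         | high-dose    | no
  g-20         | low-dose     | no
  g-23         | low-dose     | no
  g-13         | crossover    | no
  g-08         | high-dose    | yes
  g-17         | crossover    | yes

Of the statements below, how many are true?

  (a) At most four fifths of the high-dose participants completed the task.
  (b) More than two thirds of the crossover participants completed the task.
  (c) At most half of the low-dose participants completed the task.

(a) high-dose: |A| = 5, |A ∩ B| = 4; needs |A ∩ B| / |A| ≤ 4/5 — true.
(b) crossover: |A| = 7, |A ∩ B| = 4; needs |A ∩ B| / |A| > 2/3 — false.
(c) low-dose: |A| = 6, |A ∩ B| = 4; needs |A ∩ B| ≤ |A ∖ B| — false.

1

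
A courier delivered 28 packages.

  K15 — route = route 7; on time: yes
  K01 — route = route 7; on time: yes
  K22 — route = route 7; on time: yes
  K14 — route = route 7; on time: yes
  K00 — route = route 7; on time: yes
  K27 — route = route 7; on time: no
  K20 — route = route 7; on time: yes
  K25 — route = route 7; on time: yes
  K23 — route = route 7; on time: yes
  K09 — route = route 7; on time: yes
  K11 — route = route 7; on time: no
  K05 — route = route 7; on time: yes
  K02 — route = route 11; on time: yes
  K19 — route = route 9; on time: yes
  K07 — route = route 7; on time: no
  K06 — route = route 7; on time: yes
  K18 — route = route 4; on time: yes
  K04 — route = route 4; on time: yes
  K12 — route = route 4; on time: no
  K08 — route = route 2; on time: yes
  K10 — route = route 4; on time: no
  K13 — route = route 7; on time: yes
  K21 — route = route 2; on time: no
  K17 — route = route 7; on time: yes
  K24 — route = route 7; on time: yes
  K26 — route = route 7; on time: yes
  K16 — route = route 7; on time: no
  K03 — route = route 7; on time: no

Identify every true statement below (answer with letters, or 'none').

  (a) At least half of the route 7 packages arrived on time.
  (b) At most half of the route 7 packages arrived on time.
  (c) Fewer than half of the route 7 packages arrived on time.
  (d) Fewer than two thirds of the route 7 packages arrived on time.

(a)

|A| = 20, |A ∩ B| = 15, |A ∖ B| = 5.
(a) |A ∩ B| ≥ |A ∖ B|: holds.
(b) |A ∩ B| ≤ |A ∖ B|: fails.
(c) |A ∩ B| < |A ∖ B|: fails.
(d) |A ∩ B| / |A| < 2/3: fails.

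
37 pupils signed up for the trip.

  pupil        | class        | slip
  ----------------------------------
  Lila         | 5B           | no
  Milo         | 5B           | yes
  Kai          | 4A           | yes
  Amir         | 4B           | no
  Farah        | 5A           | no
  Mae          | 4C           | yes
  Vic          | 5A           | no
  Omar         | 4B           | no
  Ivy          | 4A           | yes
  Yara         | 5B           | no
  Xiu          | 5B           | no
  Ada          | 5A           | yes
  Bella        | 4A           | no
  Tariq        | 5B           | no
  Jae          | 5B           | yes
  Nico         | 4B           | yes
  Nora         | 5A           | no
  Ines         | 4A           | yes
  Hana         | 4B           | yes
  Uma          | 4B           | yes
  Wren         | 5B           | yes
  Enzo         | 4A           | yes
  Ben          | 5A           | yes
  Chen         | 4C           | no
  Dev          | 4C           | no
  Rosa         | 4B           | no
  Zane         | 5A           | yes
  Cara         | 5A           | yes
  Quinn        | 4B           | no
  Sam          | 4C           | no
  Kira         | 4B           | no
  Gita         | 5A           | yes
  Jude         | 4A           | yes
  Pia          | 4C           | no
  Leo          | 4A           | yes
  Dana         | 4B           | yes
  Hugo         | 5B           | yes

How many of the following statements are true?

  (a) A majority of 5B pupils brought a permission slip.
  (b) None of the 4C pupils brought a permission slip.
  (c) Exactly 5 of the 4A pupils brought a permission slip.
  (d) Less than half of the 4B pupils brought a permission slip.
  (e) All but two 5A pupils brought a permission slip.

(a) 5B: |A| = 8, |A ∩ B| = 4; needs |A ∩ B| > |A ∖ B| — false.
(b) 4C: |A| = 5, |A ∩ B| = 1; needs A ∩ B = ∅ (|A ∩ B| = 0) — false.
(c) 4A: |A| = 7, |A ∩ B| = 6; needs |A ∩ B| = 5 — false.
(d) 4B: |A| = 9, |A ∩ B| = 4; needs |A ∩ B| < |A ∖ B| — true.
(e) 5A: |A| = 8, |A ∩ B| = 5; needs |A ∖ B| = 2 — false.

1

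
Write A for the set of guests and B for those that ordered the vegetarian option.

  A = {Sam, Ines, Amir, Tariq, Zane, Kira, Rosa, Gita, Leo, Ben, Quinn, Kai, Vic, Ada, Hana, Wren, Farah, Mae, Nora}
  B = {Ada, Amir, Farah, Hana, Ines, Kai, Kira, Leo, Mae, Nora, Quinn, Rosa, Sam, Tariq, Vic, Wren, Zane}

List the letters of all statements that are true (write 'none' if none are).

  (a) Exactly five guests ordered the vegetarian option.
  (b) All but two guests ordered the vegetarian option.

(b)

|A| = 19, |A ∩ B| = 17, |A ∖ B| = 2.
(a) |A ∩ B| = 5: fails.
(b) |A ∖ B| = 2: holds.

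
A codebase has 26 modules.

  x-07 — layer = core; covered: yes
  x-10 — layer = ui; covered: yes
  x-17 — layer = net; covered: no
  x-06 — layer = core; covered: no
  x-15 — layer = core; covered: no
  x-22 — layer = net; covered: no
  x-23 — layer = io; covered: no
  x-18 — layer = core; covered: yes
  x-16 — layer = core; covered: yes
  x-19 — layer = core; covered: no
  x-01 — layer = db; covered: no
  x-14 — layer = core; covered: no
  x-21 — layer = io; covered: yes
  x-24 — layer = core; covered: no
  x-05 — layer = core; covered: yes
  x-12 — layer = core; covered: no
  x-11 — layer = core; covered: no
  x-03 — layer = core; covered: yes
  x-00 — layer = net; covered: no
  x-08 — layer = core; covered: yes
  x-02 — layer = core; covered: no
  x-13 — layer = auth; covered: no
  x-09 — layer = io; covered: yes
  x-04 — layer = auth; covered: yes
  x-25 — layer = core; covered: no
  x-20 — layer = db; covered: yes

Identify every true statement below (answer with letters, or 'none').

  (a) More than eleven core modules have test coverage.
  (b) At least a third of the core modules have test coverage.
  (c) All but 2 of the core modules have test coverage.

|A| = 15, |A ∩ B| = 6, |A ∖ B| = 9.
(a) |A ∩ B| > 11: fails.
(b) |A ∩ B| / |A| ≥ 1/3: holds.
(c) |A ∖ B| = 2: fails.

(b)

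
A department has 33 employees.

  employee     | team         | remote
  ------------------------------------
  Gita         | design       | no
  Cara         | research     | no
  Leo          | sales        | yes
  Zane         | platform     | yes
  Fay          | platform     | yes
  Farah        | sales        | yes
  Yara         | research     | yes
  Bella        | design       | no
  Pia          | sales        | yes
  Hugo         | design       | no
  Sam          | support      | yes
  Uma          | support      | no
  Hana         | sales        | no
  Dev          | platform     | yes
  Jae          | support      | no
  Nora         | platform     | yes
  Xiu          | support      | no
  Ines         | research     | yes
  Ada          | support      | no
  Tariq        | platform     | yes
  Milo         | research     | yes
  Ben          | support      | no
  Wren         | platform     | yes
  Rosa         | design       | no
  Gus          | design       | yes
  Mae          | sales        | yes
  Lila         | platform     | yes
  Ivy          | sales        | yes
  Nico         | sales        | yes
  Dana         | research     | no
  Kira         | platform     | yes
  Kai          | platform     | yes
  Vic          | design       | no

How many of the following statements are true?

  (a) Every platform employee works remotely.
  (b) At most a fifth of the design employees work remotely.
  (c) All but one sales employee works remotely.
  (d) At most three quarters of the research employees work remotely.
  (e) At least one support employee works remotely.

5

(a) platform: |A| = 9, |A ∩ B| = 9; needs A ⊆ B, i.e. every element of A is in B (|A ∖ B| = 0) — true.
(b) design: |A| = 6, |A ∩ B| = 1; needs |A ∩ B| / |A| ≤ 1/5 — true.
(c) sales: |A| = 7, |A ∩ B| = 6; needs |A ∖ B| = 1 — true.
(d) research: |A| = 5, |A ∩ B| = 3; needs |A ∩ B| / |A| ≤ 3/4 — true.
(e) support: |A| = 6, |A ∩ B| = 1; needs A ∩ B ≠ ∅ (|A ∩ B| ≥ 1) — true.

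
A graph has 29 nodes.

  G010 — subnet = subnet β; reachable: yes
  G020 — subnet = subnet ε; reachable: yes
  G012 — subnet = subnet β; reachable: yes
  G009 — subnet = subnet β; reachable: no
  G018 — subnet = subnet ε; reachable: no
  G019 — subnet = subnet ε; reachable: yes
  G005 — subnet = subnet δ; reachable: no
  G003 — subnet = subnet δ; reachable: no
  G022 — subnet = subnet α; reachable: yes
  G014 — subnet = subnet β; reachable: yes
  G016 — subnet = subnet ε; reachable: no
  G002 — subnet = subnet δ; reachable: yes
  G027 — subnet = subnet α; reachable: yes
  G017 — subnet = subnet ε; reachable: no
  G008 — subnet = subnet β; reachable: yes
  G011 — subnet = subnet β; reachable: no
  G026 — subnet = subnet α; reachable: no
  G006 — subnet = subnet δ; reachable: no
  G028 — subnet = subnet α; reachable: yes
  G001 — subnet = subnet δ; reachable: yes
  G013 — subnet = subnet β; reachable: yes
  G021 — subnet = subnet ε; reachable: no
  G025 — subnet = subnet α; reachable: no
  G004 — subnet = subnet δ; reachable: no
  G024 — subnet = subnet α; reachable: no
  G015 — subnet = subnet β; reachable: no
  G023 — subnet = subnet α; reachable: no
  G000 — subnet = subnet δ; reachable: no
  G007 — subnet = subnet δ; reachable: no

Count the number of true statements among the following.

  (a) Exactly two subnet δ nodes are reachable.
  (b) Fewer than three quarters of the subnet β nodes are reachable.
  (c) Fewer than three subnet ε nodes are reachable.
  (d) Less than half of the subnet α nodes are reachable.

4

(a) subnet δ: |A| = 8, |A ∩ B| = 2; needs |A ∩ B| = 2 — true.
(b) subnet β: |A| = 8, |A ∩ B| = 5; needs |A ∩ B| / |A| < 3/4 — true.
(c) subnet ε: |A| = 6, |A ∩ B| = 2; needs |A ∩ B| < 3 — true.
(d) subnet α: |A| = 7, |A ∩ B| = 3; needs |A ∩ B| < |A ∖ B| — true.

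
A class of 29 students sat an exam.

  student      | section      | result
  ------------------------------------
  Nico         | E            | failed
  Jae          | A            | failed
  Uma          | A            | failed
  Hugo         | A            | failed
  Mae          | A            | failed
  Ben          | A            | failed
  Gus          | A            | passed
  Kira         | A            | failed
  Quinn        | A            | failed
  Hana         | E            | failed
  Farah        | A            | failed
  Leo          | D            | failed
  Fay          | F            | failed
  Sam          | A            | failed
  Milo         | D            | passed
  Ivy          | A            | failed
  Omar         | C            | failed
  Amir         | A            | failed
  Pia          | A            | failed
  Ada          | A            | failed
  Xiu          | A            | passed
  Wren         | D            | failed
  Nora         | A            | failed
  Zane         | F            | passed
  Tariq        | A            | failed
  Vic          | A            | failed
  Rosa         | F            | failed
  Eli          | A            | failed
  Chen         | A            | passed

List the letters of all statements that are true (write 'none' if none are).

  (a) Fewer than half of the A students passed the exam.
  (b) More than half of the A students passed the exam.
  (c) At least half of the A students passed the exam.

(a)

|A| = 20, |A ∩ B| = 3, |A ∖ B| = 17.
(a) |A ∩ B| < |A ∖ B|: holds.
(b) |A ∩ B| > |A ∖ B|: fails.
(c) |A ∩ B| ≥ |A ∖ B|: fails.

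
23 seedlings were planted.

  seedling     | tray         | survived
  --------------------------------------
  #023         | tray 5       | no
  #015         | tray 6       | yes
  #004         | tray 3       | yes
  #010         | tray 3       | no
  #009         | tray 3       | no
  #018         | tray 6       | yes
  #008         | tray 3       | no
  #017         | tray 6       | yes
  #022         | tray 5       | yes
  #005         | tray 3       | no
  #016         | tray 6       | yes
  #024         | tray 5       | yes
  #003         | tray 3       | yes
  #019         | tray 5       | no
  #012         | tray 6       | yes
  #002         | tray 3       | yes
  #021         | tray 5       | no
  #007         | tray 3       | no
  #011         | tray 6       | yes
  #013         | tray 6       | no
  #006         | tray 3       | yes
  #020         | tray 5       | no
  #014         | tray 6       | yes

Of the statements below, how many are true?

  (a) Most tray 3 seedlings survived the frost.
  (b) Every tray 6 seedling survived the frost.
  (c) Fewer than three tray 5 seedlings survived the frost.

(a) tray 3: |A| = 9, |A ∩ B| = 4; needs |A ∩ B| > |A ∖ B| — false.
(b) tray 6: |A| = 8, |A ∩ B| = 7; needs A ⊆ B, i.e. every element of A is in B (|A ∖ B| = 0) — false.
(c) tray 5: |A| = 6, |A ∩ B| = 2; needs |A ∩ B| < 3 — true.

1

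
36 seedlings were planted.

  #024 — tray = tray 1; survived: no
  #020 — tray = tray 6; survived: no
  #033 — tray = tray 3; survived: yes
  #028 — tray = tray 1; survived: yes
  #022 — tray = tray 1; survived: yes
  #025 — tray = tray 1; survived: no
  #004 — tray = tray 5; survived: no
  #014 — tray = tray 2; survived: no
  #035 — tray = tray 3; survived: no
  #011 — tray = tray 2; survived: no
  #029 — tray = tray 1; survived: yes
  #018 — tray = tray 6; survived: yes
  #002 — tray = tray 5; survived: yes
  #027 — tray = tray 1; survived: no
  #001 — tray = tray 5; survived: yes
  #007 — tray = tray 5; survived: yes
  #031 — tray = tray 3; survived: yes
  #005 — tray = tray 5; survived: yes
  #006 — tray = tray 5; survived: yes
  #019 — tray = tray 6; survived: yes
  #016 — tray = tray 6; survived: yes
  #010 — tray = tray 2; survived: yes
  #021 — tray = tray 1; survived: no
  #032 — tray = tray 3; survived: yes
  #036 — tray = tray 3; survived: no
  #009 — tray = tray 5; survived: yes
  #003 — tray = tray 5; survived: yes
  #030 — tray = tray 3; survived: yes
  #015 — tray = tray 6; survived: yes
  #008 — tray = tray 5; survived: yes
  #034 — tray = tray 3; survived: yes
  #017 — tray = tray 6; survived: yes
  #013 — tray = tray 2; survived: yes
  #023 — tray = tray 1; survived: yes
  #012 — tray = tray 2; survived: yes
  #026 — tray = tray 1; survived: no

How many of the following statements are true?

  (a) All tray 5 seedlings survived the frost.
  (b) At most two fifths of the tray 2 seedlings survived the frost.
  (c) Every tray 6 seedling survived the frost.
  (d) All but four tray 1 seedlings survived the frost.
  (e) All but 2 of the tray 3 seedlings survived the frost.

1

(a) tray 5: |A| = 9, |A ∩ B| = 8; needs A ⊆ B, i.e. every element of A is in B (|A ∖ B| = 0) — false.
(b) tray 2: |A| = 5, |A ∩ B| = 3; needs |A ∩ B| / |A| ≤ 2/5 — false.
(c) tray 6: |A| = 6, |A ∩ B| = 5; needs A ⊆ B, i.e. every element of A is in B (|A ∖ B| = 0) — false.
(d) tray 1: |A| = 9, |A ∩ B| = 4; needs |A ∖ B| = 4 — false.
(e) tray 3: |A| = 7, |A ∩ B| = 5; needs |A ∖ B| = 2 — true.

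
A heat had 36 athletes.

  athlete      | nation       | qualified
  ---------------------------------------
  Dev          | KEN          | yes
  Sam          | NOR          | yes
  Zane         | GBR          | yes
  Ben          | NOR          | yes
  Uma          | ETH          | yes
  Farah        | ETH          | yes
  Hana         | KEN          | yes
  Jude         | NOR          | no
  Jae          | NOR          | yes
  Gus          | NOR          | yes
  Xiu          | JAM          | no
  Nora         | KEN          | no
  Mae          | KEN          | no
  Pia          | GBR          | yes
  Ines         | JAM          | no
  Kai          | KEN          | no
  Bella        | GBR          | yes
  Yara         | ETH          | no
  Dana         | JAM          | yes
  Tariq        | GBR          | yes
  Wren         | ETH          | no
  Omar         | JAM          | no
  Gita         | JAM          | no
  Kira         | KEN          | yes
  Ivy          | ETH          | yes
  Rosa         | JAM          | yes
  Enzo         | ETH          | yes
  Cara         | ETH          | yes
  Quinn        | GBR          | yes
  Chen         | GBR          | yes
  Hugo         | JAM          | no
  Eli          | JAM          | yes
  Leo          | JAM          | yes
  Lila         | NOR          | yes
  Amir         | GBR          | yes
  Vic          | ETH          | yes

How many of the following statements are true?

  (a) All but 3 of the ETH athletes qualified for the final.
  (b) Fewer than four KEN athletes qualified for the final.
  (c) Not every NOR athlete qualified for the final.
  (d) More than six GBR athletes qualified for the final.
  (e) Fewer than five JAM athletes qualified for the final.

4

(a) ETH: |A| = 8, |A ∩ B| = 6; needs |A ∖ B| = 3 — false.
(b) KEN: |A| = 6, |A ∩ B| = 3; needs |A ∩ B| < 4 — true.
(c) NOR: |A| = 6, |A ∩ B| = 5; needs A ⊄ B (|A ∖ B| ≥ 1) — true.
(d) GBR: |A| = 7, |A ∩ B| = 7; needs |A ∩ B| > 6 — true.
(e) JAM: |A| = 9, |A ∩ B| = 4; needs |A ∩ B| < 5 — true.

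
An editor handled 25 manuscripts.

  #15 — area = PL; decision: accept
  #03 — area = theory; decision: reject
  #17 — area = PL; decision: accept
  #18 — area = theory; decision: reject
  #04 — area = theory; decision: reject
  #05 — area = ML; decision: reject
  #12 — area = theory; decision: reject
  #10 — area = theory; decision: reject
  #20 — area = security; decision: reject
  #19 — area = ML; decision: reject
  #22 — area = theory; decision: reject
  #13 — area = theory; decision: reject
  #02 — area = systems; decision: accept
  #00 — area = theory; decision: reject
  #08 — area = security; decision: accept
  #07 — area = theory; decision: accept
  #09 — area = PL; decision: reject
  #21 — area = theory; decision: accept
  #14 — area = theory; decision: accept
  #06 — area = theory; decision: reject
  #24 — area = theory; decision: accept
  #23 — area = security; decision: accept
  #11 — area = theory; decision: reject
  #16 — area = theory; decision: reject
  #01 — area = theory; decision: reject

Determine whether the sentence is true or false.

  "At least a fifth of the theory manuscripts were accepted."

True

'At least a fifth of the theory manuscripts were accepted' holds iff |A ∩ B| / |A| ≥ 1/5.
|A| = 16, |A ∩ B| = 4, |A ∖ B| = 12.
|A ∩ B|/|A| = 4/16, so the statement is true.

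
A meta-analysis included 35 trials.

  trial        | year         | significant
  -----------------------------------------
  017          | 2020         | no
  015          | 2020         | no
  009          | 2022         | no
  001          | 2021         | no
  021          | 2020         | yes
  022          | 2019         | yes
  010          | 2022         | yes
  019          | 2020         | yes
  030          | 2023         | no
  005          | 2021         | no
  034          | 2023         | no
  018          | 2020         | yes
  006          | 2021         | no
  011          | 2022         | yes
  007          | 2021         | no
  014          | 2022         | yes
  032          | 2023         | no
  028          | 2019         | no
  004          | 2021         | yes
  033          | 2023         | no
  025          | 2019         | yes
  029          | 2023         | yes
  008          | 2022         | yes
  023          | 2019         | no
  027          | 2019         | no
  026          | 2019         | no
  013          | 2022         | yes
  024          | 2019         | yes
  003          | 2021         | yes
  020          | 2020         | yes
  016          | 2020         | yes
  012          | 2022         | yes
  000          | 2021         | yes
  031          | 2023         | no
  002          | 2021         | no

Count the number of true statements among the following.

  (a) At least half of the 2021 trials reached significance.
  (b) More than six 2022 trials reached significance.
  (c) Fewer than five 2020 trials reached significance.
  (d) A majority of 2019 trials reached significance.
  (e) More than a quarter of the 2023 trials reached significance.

0

(a) 2021: |A| = 8, |A ∩ B| = 3; needs |A ∩ B| ≥ |A ∖ B| — false.
(b) 2022: |A| = 7, |A ∩ B| = 6; needs |A ∩ B| > 6 — false.
(c) 2020: |A| = 7, |A ∩ B| = 5; needs |A ∩ B| < 5 — false.
(d) 2019: |A| = 7, |A ∩ B| = 3; needs |A ∩ B| > |A ∖ B| — false.
(e) 2023: |A| = 6, |A ∩ B| = 1; needs |A ∩ B| / |A| > 1/4 — false.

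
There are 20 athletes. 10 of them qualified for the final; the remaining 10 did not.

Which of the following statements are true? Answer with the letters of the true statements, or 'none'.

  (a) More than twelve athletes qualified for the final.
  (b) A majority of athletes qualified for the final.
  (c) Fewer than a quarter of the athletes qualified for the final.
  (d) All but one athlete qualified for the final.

|A| = 20, |A ∩ B| = 10, |A ∖ B| = 10.
(a) |A ∩ B| > 12: fails.
(b) |A ∩ B| > |A ∖ B|: fails.
(c) |A ∩ B| / |A| < 1/4: fails.
(d) |A ∖ B| = 1: fails.

none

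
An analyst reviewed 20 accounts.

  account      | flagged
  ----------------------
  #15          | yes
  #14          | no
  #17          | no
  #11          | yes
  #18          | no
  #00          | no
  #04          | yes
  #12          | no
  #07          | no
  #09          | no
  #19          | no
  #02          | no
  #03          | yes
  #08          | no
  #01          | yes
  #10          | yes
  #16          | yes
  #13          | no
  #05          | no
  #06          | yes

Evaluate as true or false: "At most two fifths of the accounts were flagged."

Truth condition: |A ∩ B| / |A| ≤ 2/5.
|A| = 20, |A ∩ B| = 8, |A ∖ B| = 12.
|A ∩ B|/|A| = 8/20, so the statement is true.

True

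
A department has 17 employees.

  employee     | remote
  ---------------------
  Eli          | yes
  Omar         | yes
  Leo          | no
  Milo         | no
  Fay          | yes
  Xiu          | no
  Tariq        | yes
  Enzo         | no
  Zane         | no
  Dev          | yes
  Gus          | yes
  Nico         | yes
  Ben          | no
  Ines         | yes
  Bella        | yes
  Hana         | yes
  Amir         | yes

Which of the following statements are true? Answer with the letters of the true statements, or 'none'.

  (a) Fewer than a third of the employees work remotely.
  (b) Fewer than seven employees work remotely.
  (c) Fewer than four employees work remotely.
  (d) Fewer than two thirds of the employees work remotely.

|A| = 17, |A ∩ B| = 11, |A ∖ B| = 6.
(a) |A ∩ B| / |A| < 1/3: fails.
(b) |A ∩ B| < 7: fails.
(c) |A ∩ B| < 4: fails.
(d) |A ∩ B| / |A| < 2/3: holds.

(d)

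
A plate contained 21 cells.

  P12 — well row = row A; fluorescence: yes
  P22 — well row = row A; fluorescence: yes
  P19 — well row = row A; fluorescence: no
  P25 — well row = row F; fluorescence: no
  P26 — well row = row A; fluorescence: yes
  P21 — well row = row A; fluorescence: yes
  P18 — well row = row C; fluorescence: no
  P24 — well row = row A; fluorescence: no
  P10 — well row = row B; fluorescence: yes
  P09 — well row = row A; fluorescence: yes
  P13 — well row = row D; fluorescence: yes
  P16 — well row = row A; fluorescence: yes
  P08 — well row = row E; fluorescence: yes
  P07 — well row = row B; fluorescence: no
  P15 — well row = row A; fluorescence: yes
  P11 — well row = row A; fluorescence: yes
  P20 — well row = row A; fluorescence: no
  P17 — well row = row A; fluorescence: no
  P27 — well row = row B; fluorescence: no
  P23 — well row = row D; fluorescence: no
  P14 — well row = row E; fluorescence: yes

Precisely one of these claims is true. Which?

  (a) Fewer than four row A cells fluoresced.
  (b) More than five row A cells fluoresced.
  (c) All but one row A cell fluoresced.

|A| = 12, |A ∩ B| = 8, |A ∖ B| = 4.
(a) requires |A ∩ B| < 4: false.
(b) requires |A ∩ B| > 5: true.
(c) requires |A ∖ B| = 1: false.

(b)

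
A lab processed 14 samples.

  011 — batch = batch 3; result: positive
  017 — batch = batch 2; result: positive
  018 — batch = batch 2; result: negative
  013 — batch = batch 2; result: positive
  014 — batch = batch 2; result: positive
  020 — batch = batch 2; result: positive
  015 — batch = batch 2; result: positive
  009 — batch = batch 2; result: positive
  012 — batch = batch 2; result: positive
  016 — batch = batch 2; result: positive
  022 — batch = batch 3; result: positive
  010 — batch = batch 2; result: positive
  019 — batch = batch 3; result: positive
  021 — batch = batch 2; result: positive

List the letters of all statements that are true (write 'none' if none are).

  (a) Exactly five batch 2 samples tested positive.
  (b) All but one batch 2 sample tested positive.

(b)

|A| = 11, |A ∩ B| = 10, |A ∖ B| = 1.
(a) |A ∩ B| = 5: fails.
(b) |A ∖ B| = 1: holds.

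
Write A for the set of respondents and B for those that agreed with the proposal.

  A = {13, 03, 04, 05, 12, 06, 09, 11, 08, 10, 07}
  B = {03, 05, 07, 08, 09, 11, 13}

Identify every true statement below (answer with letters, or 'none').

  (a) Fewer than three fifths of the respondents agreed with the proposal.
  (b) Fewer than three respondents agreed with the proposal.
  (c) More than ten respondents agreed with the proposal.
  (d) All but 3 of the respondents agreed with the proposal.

none

|A| = 11, |A ∩ B| = 7, |A ∖ B| = 4.
(a) |A ∩ B| / |A| < 3/5: fails.
(b) |A ∩ B| < 3: fails.
(c) |A ∩ B| > 10: fails.
(d) |A ∖ B| = 3: fails.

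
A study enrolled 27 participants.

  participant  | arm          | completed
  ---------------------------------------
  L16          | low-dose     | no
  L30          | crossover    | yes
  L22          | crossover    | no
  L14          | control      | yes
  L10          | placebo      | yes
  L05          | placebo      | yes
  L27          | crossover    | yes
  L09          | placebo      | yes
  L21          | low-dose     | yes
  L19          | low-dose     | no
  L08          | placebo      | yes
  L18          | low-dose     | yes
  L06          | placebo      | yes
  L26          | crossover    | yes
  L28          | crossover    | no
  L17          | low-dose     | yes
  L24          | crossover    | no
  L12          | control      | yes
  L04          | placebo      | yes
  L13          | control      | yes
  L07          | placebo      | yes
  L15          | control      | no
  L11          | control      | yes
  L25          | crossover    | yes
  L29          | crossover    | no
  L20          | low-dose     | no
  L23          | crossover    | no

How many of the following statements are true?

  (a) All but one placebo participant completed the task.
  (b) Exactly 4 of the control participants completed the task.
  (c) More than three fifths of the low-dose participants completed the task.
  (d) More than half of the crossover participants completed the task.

1

(a) placebo: |A| = 7, |A ∩ B| = 7; needs |A ∖ B| = 1 — false.
(b) control: |A| = 5, |A ∩ B| = 4; needs |A ∩ B| = 4 — true.
(c) low-dose: |A| = 6, |A ∩ B| = 3; needs |A ∩ B| / |A| > 3/5 — false.
(d) crossover: |A| = 9, |A ∩ B| = 4; needs |A ∩ B| > |A ∖ B| — false.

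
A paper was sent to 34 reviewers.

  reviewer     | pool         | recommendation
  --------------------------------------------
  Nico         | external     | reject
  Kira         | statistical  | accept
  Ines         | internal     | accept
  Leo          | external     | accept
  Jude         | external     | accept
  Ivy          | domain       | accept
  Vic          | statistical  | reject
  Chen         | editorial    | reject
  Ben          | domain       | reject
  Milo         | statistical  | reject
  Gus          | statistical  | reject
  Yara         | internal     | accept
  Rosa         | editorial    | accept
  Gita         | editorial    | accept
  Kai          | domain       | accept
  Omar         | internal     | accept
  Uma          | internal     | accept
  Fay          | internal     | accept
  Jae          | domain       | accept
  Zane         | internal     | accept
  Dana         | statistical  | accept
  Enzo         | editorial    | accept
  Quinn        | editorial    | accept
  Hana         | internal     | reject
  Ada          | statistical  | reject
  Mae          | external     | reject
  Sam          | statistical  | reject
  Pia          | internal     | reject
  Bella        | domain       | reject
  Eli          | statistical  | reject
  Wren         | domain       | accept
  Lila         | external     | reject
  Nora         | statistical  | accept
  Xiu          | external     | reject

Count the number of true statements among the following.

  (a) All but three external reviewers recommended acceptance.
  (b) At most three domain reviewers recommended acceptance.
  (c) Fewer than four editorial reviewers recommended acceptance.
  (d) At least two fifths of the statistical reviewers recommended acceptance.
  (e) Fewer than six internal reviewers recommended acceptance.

(a) external: |A| = 6, |A ∩ B| = 2; needs |A ∖ B| = 3 — false.
(b) domain: |A| = 6, |A ∩ B| = 4; needs |A ∩ B| ≤ 3 — false.
(c) editorial: |A| = 5, |A ∩ B| = 4; needs |A ∩ B| < 4 — false.
(d) statistical: |A| = 9, |A ∩ B| = 3; needs |A ∩ B| / |A| ≥ 2/5 — false.
(e) internal: |A| = 8, |A ∩ B| = 6; needs |A ∩ B| < 6 — false.

0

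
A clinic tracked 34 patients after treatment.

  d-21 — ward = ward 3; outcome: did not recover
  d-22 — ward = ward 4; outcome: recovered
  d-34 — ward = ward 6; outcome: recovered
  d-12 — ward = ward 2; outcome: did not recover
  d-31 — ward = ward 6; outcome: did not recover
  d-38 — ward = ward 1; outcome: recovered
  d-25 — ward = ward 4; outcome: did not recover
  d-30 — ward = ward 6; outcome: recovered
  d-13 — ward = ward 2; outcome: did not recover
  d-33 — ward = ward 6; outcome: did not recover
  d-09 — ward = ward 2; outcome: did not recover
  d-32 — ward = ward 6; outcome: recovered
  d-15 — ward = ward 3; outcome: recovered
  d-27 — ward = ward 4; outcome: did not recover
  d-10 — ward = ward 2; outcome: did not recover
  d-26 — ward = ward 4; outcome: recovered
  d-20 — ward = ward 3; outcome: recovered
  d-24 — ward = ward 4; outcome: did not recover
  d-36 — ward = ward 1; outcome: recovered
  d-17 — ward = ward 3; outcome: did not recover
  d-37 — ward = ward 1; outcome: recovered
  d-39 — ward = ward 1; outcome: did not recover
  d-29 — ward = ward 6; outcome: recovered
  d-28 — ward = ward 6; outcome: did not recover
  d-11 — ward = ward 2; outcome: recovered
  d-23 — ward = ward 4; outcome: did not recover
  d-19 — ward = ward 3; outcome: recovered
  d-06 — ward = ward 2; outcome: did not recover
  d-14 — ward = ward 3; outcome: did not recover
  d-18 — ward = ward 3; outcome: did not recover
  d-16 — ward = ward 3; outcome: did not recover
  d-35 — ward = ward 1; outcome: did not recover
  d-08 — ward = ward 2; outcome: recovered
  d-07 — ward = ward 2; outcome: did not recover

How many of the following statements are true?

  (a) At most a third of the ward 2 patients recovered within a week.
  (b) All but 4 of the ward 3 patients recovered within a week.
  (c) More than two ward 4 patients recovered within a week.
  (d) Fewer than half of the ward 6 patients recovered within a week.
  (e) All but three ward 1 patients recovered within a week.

1

(a) ward 2: |A| = 8, |A ∩ B| = 2; needs |A ∩ B| / |A| ≤ 1/3 — true.
(b) ward 3: |A| = 8, |A ∩ B| = 3; needs |A ∖ B| = 4 — false.
(c) ward 4: |A| = 6, |A ∩ B| = 2; needs |A ∩ B| > 2 — false.
(d) ward 6: |A| = 7, |A ∩ B| = 4; needs |A ∩ B| < |A ∖ B| — false.
(e) ward 1: |A| = 5, |A ∩ B| = 3; needs |A ∖ B| = 3 — false.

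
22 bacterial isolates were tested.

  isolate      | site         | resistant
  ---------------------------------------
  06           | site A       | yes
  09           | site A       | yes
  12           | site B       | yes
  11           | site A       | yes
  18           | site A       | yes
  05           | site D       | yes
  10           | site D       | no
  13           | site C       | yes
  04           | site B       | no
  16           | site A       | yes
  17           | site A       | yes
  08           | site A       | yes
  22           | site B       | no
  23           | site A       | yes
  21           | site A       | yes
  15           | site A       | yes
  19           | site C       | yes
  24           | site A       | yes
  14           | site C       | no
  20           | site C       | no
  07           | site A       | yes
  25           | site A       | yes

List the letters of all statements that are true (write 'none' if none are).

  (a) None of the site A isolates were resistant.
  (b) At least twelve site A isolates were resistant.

|A| = 13, |A ∩ B| = 13, |A ∖ B| = 0.
(a) A ∩ B = ∅ (|A ∩ B| = 0): fails.
(b) |A ∩ B| ≥ 12: holds.

(b)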